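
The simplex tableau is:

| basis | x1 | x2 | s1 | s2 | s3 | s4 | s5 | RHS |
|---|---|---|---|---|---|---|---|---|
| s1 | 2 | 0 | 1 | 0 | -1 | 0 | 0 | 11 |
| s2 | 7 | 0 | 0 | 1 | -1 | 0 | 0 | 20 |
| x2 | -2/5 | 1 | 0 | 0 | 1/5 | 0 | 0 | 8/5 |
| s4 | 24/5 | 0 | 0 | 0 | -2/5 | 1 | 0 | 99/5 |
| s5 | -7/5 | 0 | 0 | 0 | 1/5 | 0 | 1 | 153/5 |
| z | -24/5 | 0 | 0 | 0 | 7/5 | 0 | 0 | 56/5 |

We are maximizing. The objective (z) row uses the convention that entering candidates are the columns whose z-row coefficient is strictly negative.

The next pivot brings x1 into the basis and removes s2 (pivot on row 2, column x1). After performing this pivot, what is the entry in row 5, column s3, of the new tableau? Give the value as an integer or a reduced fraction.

Pivot element is row 2, column x1: 7.
Normalize row 2: new (row 2, s3) = (-1)/7 = -1/7.
row 5 ← row 5 − (-7/5)·(new row 2): 1/5 − (-7/5)·(-1/7) = 0.

0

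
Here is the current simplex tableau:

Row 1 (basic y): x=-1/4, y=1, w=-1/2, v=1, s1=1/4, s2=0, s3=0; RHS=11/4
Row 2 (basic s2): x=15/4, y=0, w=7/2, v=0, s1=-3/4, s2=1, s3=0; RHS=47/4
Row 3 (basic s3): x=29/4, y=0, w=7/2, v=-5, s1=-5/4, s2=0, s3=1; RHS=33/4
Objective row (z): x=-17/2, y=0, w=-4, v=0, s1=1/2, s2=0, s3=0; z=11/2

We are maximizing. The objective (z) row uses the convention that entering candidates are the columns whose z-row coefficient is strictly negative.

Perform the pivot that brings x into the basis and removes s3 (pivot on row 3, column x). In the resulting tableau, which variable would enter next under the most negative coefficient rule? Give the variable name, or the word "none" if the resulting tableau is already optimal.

Pivot element 29/4. New z-row = old z-row − (-17/2)·(row 3/(29/4)).
Updated z-row coefficients: x: 0, y: 0, w: 3/29, v: -170/29, s1: -28/29, s2: 0, s3: 34/29.
The most negative is -170/29 in column v, so v would enter next.

v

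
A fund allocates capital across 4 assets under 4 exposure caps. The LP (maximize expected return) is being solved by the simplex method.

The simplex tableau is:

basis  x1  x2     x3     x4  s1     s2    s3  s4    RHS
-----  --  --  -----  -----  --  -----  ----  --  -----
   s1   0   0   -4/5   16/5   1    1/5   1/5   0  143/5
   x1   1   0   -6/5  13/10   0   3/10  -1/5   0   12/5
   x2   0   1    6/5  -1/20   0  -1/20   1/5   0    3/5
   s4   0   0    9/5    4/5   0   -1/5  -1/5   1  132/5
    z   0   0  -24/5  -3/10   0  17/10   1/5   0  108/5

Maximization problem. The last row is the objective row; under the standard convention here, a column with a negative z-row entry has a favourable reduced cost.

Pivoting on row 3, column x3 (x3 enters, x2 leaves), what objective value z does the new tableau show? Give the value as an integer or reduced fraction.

24

Minimum ratio for x3: (3/5)/(6/5) = 1/2.
z changes by −(z-row coeff of x3)·ratio = −(-24/5)·(1/2) = 12/5.
New z = 108/5 + (12/5) = 24.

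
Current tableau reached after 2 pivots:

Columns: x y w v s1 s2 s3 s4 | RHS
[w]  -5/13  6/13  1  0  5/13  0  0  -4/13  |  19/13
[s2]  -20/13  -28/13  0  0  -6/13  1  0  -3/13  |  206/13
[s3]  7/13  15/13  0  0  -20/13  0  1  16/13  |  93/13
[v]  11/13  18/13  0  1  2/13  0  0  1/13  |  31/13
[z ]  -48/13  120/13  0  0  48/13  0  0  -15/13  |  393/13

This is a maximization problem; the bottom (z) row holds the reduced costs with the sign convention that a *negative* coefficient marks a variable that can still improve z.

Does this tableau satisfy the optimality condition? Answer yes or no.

no

Column x has objective-row coefficient -48/13, which is negative; an improving pivot exists, so not yet optimal.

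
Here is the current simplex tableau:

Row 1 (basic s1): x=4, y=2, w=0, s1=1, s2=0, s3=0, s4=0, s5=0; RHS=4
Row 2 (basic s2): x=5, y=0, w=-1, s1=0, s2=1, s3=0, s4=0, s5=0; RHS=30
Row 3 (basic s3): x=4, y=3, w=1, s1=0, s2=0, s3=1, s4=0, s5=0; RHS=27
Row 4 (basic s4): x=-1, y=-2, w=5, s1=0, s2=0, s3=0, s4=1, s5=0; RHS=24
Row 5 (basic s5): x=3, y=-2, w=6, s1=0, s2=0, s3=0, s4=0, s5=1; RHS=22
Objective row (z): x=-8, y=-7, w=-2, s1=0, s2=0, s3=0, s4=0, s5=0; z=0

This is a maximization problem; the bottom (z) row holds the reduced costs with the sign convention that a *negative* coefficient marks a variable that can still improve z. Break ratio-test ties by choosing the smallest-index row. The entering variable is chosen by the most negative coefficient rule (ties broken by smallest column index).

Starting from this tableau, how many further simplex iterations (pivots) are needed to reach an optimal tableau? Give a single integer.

3

pivot: x in, s1 out → z = 8
pivot: y in, x out → z = 14
pivot: w in, s5 out → z = 68/3
No improving column remains; optimal.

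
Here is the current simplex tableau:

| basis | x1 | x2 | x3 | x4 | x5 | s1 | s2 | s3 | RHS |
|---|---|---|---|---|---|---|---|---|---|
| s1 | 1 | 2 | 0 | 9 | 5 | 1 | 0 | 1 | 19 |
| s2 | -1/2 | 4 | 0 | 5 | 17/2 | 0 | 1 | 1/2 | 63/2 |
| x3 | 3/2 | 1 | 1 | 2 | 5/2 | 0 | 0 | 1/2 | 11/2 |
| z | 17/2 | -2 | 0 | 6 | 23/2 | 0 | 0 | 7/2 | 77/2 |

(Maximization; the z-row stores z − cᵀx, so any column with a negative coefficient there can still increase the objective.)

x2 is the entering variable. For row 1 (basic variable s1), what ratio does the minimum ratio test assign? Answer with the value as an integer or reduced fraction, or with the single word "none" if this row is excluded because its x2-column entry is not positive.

Ratio = RHS / (x2 entry) = 19 / 2 = 19/2.

19/2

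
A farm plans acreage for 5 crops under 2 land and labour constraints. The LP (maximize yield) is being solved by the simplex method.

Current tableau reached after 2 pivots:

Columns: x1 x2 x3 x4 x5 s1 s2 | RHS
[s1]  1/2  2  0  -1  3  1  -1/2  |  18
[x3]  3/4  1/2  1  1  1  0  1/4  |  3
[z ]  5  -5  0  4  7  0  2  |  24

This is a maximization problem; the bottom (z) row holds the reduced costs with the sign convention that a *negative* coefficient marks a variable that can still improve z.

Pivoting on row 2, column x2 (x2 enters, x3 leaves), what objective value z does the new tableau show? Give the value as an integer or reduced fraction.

Minimum ratio for x2: 3/(1/2) = 6.
z changes by −(z-row coeff of x2)·ratio = −(-5)·6 = 30.
New z = 24 + 30 = 54.

54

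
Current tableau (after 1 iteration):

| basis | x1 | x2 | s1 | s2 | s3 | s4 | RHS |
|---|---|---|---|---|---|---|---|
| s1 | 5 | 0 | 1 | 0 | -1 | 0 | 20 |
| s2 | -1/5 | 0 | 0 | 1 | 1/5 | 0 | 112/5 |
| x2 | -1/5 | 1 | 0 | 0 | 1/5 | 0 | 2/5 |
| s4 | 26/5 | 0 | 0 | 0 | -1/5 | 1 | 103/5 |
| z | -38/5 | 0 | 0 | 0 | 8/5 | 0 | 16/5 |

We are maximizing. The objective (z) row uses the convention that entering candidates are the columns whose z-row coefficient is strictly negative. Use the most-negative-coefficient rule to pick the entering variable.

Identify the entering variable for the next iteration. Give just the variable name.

x1

Objective-row coefficients: x1: -38/5, x2: 0, s1: 0, s2: 0, s3: 8/5, s4: 0.
The most negative is -38/5 in column x1, so x1 enters.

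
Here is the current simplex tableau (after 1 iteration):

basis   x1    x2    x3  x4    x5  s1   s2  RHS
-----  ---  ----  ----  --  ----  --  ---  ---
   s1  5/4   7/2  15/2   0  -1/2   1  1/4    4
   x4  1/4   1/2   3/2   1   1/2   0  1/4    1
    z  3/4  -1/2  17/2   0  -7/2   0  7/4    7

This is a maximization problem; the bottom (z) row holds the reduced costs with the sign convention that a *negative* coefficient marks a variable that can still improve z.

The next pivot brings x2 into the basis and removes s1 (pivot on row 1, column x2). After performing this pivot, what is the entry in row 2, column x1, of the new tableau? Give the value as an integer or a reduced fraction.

1/14

Pivot element is row 1, column x2: 7/2.
Normalize row 1: new (row 1, x1) = (5/4)/(7/2) = 5/14.
row 2 ← row 2 − (1/2)·(new row 1): 1/4 − (1/2)·(5/14) = 1/14.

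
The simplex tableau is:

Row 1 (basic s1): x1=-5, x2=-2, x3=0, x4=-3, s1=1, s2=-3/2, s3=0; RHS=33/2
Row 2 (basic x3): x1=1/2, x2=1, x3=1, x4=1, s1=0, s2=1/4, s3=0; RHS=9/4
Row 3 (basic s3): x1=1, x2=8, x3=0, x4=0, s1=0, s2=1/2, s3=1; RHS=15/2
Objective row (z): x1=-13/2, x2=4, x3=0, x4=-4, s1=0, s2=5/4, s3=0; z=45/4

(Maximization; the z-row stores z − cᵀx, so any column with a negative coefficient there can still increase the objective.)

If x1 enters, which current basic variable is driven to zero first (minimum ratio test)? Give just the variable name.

x3

Ratios: row 1 (s1): entry -5 ≤ 0, skip; row 2 (x3): (9/4)/(1/2) = 9/2; row 3 (s3): (15/2)/1 = 15/2.
Minimum ratio 9/2 is in the x3 row, so x3 leaves.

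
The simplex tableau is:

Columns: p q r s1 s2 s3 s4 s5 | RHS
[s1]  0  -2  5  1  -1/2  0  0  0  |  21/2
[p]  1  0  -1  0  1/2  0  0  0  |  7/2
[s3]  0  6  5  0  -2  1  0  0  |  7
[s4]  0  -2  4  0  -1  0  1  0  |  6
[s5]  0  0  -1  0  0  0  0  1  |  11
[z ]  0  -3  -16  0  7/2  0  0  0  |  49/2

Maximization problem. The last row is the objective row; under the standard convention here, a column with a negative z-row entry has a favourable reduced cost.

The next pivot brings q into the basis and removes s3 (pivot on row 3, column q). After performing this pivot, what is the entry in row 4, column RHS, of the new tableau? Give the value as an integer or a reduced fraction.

Pivot element is row 3, column q: 6.
Normalize row 3: new (row 3, RHS) = 7/6 = 7/6.
row 4 ← row 4 − (-2)·(new row 3): 6 − (-2)·(7/6) = 25/3.

25/3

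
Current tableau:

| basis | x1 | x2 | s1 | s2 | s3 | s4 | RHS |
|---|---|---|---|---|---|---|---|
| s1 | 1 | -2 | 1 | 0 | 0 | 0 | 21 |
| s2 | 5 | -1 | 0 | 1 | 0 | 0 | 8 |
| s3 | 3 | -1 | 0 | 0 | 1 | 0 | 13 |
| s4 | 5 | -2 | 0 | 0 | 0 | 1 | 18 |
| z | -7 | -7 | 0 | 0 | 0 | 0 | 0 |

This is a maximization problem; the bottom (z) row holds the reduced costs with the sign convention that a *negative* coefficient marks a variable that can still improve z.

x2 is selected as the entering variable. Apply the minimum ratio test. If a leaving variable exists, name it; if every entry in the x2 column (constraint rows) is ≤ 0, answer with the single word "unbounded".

unbounded

x2-column entries: row 1: -2, row 2: -1, row 3: -1, row 4: -2. All ≤ 0, so x2 can increase without bound; the LP is unbounded in this direction.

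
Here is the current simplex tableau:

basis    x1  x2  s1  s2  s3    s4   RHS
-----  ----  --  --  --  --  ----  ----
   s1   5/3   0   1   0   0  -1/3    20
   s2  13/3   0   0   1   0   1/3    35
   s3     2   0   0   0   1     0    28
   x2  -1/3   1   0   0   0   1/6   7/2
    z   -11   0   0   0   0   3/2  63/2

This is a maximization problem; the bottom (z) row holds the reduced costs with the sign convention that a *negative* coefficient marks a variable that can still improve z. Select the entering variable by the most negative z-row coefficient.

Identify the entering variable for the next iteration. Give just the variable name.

Objective-row coefficients: x1: -11, x2: 0, s1: 0, s2: 0, s3: 0, s4: 3/2.
The most negative is -11 in column x1, so x1 enters.

x1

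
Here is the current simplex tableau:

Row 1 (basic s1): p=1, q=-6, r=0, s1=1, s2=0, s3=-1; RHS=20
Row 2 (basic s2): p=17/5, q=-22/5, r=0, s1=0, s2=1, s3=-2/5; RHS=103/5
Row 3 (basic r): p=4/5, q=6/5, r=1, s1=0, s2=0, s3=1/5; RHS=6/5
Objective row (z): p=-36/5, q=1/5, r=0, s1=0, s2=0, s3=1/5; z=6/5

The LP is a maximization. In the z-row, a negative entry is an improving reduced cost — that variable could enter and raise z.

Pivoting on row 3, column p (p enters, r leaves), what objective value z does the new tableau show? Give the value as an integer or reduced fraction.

Minimum ratio for p: (6/5)/(4/5) = 3/2.
z changes by −(z-row coeff of p)·ratio = −(-36/5)·(3/2) = 54/5.
New z = 6/5 + (54/5) = 12.

12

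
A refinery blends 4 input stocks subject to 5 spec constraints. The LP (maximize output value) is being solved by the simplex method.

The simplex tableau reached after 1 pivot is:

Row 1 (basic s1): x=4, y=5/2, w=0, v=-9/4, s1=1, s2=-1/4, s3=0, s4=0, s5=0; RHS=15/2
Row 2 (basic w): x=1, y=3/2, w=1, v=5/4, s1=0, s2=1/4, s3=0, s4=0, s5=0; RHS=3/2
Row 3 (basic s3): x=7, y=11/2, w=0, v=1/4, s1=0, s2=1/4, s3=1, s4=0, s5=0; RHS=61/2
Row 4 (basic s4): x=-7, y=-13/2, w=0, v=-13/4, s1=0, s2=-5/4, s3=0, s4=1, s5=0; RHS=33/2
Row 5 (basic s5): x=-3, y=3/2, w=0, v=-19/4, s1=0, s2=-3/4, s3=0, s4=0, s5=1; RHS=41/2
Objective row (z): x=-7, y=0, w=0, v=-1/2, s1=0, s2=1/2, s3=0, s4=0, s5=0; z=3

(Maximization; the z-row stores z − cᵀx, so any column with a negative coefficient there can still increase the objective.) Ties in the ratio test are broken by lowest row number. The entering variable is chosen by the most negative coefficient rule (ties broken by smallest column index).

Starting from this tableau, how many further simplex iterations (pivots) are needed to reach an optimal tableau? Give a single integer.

pivot: x in, w out → z = 27/2
No improving column remains; optimal.

1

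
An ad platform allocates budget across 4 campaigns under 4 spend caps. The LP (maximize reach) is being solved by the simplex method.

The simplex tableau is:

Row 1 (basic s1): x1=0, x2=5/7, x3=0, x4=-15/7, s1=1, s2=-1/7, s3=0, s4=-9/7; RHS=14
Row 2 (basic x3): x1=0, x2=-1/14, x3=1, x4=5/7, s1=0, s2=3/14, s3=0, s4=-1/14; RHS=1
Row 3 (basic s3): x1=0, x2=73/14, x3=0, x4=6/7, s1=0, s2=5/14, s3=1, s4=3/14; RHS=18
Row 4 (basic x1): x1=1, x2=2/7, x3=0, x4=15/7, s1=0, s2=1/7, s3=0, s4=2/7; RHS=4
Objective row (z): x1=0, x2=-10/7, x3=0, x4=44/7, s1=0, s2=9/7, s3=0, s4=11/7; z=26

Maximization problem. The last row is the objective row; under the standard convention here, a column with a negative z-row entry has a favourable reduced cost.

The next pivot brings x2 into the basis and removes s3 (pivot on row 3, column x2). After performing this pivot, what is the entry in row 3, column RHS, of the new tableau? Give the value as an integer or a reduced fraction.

Pivot element is row 3, column x2: 73/14.
Normalize row 3: new (row 3, RHS) = 18/(73/14) = 252/73.
Row 3 is the pivot row, so the entry is 252/73.

252/73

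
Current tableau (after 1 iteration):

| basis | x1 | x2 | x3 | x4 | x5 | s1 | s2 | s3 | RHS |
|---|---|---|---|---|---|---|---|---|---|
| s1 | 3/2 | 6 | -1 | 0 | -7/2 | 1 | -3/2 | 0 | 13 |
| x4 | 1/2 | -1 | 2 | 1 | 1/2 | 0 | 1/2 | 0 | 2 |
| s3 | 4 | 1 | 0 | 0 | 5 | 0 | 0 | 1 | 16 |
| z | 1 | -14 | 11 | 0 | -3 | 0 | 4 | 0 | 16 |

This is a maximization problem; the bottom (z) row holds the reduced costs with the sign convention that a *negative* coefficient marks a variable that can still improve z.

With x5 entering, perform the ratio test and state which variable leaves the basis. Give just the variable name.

s3

Ratios: row 1 (s1): entry -7/2 ≤ 0, skip; row 2 (x4): 2/(1/2) = 4; row 3 (s3): 16/5 = 16/5.
Minimum ratio 16/5 is in the s3 row, so s3 leaves.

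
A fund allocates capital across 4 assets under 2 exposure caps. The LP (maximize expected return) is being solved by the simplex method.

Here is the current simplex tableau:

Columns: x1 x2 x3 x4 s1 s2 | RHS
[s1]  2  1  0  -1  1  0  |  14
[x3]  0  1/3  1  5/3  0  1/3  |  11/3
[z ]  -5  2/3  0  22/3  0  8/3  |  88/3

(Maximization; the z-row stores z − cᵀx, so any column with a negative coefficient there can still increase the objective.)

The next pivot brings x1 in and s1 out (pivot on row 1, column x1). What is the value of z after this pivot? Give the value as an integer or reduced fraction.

193/3

Minimum ratio for x1: 14/2 = 7.
z changes by −(z-row coeff of x1)·ratio = −(-5)·7 = 35.
New z = 88/3 + 35 = 193/3.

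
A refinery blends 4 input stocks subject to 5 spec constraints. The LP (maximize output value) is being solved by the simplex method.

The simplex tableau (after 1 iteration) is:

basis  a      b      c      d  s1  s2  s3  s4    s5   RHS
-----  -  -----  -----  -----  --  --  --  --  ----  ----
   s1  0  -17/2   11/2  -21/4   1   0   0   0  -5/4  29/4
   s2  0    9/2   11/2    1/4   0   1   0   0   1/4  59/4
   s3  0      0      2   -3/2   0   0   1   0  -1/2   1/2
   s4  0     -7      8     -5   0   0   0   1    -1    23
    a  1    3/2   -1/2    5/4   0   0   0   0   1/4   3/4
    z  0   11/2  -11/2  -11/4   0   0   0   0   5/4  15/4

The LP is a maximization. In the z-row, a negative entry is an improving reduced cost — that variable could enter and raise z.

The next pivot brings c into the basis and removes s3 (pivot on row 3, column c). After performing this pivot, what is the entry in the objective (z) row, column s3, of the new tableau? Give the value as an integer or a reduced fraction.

11/4

Pivot element is row 3, column c: 2.
Normalize row 3: new (row 3, s3) = 1/2 = 1/2.
z-row ← z-row − (-11/2)·(new row 3): 0 − (-11/2)·(1/2) = 11/4.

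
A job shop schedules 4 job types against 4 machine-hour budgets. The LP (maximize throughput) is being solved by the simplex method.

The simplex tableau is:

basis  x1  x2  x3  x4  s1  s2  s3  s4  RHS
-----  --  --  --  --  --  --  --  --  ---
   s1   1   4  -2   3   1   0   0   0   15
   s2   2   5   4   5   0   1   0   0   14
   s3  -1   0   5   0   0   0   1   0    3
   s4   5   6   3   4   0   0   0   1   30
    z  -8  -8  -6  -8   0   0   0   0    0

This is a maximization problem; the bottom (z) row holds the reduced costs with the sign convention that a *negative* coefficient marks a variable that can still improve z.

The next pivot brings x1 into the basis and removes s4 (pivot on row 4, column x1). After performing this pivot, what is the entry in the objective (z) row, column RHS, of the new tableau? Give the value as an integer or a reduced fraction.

Pivot element is row 4, column x1: 5.
Normalize row 4: new (row 4, RHS) = 30/5 = 6.
z-row ← z-row − (-8)·(new row 4): 0 − (-8)·6 = 48.

48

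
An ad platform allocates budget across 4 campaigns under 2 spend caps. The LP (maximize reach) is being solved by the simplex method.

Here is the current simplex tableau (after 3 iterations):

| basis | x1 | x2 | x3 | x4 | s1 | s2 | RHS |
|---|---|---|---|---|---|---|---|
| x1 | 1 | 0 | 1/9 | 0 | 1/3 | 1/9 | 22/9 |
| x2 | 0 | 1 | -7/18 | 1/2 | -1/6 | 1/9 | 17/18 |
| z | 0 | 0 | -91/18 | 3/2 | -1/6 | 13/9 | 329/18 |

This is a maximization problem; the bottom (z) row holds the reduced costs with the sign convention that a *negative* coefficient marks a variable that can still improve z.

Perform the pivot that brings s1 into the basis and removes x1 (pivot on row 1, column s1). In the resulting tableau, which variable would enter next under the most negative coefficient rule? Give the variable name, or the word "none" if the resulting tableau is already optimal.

Pivot element 1/3. New z-row = old z-row − (-1/6)·(row 1/(1/3)).
Updated z-row coefficients: x1: 1/2, x2: 0, x3: -5, x4: 3/2, s1: 0, s2: 3/2.
The most negative is -5 in column x3, so x3 would enter next.

x3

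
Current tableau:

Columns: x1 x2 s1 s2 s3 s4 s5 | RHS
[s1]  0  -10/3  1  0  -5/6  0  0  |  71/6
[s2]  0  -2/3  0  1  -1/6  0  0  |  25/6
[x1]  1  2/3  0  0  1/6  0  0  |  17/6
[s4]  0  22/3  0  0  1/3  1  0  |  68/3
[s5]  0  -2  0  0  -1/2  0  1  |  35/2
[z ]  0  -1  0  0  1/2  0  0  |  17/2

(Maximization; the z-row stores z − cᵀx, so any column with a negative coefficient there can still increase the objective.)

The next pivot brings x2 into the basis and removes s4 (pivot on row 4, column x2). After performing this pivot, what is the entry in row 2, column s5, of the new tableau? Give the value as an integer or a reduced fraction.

0

Pivot element is row 4, column x2: 22/3.
Normalize row 4: new (row 4, s5) = 0/(22/3) = 0.
row 2 ← row 2 − (-2/3)·(new row 4): 0 − (-2/3)·0 = 0.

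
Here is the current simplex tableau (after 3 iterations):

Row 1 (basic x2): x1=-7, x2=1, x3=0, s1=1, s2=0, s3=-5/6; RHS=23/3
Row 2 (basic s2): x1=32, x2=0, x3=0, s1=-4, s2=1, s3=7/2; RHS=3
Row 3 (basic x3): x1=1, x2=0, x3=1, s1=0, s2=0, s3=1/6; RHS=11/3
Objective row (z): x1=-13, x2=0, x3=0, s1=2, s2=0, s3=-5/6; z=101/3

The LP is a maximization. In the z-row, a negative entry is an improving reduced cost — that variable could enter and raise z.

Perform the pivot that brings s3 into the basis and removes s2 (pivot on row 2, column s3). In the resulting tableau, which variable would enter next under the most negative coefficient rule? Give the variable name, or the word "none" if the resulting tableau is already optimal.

Pivot element 7/2. New z-row = old z-row − (-5/6)·(row 2/(7/2)).
Updated z-row coefficients: x1: -113/21, x2: 0, x3: 0, s1: 22/21, s2: 5/21, s3: 0.
The most negative is -113/21 in column x1, so x1 would enter next.

x1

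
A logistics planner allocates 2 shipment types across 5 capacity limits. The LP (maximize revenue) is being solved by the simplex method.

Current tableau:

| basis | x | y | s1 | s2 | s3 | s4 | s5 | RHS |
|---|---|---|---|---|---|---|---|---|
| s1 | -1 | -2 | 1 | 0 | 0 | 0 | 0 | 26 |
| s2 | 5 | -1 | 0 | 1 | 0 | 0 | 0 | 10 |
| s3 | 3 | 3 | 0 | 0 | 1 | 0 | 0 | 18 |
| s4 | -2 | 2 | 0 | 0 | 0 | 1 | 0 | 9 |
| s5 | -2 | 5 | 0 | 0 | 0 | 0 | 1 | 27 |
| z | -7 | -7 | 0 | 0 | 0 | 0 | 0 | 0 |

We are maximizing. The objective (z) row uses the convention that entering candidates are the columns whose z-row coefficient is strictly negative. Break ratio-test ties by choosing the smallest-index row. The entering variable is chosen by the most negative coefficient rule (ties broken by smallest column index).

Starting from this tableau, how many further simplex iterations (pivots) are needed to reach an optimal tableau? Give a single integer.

pivot: x in, s2 out → z = 14
pivot: y in, s3 out → z = 42
No improving column remains; optimal.

2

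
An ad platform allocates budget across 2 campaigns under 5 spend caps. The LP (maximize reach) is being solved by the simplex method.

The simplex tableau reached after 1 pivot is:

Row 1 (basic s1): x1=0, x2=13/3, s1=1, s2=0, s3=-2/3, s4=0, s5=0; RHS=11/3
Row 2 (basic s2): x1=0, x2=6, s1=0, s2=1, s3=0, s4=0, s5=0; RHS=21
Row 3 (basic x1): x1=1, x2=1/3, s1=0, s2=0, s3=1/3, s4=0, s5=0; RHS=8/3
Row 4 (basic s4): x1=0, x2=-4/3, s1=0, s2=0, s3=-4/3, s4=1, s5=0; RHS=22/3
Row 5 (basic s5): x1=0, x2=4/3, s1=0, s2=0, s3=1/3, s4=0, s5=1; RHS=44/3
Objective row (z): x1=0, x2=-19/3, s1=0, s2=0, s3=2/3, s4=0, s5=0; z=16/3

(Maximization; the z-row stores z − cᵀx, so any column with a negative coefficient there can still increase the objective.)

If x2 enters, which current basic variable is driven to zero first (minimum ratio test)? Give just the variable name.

s1

Ratios: row 1 (s1): (11/3)/(13/3) = 11/13; row 2 (s2): 21/6 = 7/2; row 3 (x1): (8/3)/(1/3) = 8; row 4 (s4): entry -4/3 ≤ 0, skip; row 5 (s5): (44/3)/(4/3) = 11.
Minimum ratio 11/13 is in the s1 row, so s1 leaves.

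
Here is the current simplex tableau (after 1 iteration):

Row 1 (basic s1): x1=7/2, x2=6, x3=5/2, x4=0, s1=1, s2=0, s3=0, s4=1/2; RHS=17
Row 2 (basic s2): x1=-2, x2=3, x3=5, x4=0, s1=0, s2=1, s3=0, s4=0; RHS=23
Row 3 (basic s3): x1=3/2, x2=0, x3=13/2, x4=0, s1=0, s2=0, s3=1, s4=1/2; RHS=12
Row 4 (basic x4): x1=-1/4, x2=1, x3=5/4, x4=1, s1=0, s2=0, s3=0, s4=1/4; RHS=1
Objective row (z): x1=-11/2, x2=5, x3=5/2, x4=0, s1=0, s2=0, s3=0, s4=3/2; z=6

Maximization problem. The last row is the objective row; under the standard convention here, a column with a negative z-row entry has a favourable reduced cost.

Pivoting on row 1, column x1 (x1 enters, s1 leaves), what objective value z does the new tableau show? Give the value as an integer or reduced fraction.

Minimum ratio for x1: 17/(7/2) = 34/7.
z changes by −(z-row coeff of x1)·ratio = −(-11/2)·(34/7) = 187/7.
New z = 6 + (187/7) = 229/7.

229/7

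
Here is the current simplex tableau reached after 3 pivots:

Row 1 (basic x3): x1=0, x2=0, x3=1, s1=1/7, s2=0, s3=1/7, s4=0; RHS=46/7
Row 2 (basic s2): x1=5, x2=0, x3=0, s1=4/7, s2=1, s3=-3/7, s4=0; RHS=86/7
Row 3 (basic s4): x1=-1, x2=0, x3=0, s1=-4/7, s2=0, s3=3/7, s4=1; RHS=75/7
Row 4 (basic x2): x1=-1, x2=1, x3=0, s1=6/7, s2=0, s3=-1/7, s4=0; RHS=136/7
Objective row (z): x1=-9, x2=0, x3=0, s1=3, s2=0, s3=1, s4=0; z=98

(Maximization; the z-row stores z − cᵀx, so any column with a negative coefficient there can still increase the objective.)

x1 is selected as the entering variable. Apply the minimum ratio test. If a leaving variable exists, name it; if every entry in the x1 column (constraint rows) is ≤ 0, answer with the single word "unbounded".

Ratios: row 1 (x3): entry 0 ≤ 0, skip; row 2 (s2): (86/7)/5 = 86/35; row 3 (s4): entry -1 ≤ 0, skip; row 4 (x2): entry -1 ≤ 0, skip.
Minimum ratio is in the s2 row, so s2 leaves.

s2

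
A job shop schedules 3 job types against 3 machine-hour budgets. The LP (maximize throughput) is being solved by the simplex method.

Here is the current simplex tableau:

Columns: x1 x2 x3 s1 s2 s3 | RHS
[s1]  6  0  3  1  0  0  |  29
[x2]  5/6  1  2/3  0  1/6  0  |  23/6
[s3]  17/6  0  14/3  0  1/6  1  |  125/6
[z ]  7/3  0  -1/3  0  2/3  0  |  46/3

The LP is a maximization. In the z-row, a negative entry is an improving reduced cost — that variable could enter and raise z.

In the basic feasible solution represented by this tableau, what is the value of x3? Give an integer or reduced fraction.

0

x3 is nonbasic (not in the basis column), so its value in the current BFS is 0.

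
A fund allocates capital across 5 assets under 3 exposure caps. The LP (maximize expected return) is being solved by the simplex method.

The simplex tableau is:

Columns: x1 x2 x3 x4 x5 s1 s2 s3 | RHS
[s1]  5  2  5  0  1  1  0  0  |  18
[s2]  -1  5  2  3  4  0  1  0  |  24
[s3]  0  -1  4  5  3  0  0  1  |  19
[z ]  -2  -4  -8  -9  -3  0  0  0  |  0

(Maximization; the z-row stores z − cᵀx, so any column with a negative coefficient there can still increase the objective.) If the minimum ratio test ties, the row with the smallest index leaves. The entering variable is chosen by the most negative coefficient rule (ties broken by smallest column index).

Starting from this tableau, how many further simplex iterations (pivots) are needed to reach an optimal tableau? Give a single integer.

3

pivot: x4 in, s3 out → z = 171/5
pivot: x2 in, s2 out → z = 189/4
pivot: x1 in, s1 out → z = 549/10
No improving column remains; optimal.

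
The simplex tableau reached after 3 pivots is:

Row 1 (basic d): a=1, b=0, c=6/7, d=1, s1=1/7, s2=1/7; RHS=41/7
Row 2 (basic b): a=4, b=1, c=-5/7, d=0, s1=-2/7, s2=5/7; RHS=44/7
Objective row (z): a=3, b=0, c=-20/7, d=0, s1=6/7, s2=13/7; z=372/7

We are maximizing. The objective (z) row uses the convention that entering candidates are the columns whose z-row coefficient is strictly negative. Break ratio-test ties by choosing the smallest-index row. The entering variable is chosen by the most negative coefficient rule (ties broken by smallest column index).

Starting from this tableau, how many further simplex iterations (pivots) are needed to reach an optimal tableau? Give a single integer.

1

pivot: c in, d out → z = 218/3
No improving column remains; optimal.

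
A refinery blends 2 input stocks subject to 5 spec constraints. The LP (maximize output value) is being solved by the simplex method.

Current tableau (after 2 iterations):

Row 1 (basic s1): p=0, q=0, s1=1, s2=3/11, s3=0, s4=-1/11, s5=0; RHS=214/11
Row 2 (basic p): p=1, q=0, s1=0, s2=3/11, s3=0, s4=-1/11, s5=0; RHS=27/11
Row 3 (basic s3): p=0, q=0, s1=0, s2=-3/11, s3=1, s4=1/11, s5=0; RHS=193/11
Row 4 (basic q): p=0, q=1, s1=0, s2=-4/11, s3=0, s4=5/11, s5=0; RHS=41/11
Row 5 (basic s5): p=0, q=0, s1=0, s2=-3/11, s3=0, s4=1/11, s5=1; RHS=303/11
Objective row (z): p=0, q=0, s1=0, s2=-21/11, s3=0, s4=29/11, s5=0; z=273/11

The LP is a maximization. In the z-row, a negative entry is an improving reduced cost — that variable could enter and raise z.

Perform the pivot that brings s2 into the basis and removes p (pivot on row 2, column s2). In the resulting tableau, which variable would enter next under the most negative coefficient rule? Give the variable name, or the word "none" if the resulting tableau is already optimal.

Pivot element 3/11. New z-row = old z-row − (-21/11)·(row 2/(3/11)).
Updated z-row coefficients: p: 7, q: 0, s1: 0, s2: 0, s3: 0, s4: 2, s5: 0.
No coefficient is strictly negative; the tableau after this pivot is optimal.

none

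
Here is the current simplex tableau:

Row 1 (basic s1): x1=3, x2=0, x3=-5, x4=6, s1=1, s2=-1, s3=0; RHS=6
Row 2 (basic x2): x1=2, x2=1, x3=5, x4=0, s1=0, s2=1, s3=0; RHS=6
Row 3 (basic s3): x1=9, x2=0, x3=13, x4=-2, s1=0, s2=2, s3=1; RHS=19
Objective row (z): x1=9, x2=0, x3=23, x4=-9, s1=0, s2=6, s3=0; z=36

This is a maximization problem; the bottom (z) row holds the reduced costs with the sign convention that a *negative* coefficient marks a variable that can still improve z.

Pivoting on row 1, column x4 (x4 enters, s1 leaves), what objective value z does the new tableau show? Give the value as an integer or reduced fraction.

45

Minimum ratio for x4: 6/6 = 1.
z changes by −(z-row coeff of x4)·ratio = −(-9)·1 = 9.
New z = 36 + 9 = 45.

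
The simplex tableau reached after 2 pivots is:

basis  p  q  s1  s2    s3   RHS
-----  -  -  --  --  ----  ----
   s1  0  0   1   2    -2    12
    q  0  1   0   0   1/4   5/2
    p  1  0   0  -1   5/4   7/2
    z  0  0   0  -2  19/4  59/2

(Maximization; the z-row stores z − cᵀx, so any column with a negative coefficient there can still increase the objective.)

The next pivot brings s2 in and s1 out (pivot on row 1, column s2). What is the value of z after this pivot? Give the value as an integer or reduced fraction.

83/2

Minimum ratio for s2: 12/2 = 6.
z changes by −(z-row coeff of s2)·ratio = −(-2)·6 = 12.
New z = 59/2 + 12 = 83/2.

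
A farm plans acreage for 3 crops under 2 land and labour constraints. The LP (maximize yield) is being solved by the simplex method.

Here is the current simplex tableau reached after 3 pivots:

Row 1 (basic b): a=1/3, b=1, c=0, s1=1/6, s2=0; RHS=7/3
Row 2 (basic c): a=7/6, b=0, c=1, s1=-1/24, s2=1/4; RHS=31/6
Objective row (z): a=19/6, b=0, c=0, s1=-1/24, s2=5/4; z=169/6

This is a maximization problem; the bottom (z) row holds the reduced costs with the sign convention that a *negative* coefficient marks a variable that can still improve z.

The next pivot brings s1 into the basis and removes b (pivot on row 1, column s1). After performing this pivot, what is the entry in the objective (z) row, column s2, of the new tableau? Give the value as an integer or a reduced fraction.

Pivot element is row 1, column s1: 1/6.
Normalize row 1: new (row 1, s2) = 0/(1/6) = 0.
z-row ← z-row − (-1/24)·(new row 1): 5/4 − (-1/24)·0 = 5/4.

5/4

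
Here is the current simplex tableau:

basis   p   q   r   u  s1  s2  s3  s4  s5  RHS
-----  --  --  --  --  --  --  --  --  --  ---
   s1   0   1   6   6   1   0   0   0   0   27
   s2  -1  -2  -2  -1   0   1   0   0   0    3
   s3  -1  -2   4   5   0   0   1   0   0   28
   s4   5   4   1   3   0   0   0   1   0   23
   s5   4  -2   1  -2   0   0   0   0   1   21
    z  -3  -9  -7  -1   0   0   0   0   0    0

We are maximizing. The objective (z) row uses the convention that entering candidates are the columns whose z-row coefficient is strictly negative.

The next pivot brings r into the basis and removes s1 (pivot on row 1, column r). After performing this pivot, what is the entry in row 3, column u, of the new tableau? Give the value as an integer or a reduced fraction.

Pivot element is row 1, column r: 6.
Normalize row 1: new (row 1, u) = 6/6 = 1.
row 3 ← row 3 − 4·(new row 1): 5 − 4·1 = 1.

1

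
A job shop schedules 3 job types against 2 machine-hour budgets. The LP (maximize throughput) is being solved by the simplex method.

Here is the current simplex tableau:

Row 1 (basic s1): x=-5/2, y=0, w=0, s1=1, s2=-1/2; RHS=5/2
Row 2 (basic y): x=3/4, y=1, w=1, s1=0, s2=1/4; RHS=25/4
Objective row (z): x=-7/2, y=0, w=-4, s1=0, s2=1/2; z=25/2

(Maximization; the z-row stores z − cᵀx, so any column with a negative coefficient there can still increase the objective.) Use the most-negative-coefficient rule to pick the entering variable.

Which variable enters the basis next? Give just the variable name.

w

Objective-row coefficients: x: -7/2, y: 0, w: -4, s1: 0, s2: 1/2.
The most negative is -4 in column w, so w enters.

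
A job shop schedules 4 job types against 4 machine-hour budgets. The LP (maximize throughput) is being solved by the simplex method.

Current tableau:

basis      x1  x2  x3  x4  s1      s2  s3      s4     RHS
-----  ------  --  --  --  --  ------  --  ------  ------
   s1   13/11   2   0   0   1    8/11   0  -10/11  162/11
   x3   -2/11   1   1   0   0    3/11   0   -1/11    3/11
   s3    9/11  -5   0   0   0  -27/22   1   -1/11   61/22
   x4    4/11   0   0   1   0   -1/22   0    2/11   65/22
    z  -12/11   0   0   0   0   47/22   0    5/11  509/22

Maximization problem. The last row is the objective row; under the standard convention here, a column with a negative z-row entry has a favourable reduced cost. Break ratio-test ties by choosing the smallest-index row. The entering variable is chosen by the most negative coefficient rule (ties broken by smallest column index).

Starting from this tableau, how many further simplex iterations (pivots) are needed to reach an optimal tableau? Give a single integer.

2

pivot: x1 in, s3 out → z = 161/6
pivot: x2 in, x4 out → z = 32
No improving column remains; optimal.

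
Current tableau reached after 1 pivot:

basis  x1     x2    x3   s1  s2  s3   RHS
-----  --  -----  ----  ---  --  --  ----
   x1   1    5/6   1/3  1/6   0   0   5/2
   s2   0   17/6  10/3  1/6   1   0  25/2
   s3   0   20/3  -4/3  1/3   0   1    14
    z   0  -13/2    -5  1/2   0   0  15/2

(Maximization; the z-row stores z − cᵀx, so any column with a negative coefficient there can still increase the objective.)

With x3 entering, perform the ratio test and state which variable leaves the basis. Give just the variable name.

s2

Ratios: row 1 (x1): (5/2)/(1/3) = 15/2; row 2 (s2): (25/2)/(10/3) = 15/4; row 3 (s3): entry -4/3 ≤ 0, skip.
Minimum ratio 15/4 is in the s2 row, so s2 leaves.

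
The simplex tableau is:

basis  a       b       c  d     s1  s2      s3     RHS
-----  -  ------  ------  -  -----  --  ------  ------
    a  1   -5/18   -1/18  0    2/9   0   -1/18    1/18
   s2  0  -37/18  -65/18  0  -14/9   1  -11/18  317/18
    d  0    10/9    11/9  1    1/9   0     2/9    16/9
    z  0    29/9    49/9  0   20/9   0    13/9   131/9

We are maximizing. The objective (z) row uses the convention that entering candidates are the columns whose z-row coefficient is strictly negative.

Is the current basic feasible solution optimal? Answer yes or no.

No objective-row coefficient is strictly negative, so no entering variable exists; the tableau is optimal.

yes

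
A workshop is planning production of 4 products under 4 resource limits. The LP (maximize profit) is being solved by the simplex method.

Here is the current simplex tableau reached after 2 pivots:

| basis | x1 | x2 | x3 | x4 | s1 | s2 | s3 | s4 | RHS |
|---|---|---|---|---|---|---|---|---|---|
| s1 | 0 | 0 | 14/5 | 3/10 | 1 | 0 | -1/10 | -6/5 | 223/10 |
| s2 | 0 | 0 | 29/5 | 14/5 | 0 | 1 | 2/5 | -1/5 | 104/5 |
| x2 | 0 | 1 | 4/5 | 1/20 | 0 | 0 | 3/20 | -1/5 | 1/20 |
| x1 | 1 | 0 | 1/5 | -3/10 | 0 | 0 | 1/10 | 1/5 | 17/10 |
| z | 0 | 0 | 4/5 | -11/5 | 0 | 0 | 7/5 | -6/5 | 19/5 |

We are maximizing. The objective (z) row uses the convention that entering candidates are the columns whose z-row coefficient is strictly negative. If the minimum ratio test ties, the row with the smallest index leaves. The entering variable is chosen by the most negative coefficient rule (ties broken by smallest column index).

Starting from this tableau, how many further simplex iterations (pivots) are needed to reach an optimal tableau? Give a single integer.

pivot: x4 in, x2 out → z = 6
pivot: s4 in, s2 out → z = 246/11
pivot: x2 in, x1 out → z = 50
No improving column remains; optimal.

3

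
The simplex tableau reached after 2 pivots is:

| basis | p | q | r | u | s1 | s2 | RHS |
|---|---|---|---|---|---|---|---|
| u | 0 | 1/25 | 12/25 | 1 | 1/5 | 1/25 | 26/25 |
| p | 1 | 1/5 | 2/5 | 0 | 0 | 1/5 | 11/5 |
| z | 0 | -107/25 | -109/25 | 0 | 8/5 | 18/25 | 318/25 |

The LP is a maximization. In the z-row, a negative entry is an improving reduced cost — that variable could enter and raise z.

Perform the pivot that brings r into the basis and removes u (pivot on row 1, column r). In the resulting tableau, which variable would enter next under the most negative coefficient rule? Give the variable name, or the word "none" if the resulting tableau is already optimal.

q

Pivot element 12/25. New z-row = old z-row − (-109/25)·(row 1/(12/25)).
Updated z-row coefficients: p: 0, q: -47/12, r: 0, u: 109/12, s1: 41/12, s2: 13/12.
The most negative is -47/12 in column q, so q would enter next.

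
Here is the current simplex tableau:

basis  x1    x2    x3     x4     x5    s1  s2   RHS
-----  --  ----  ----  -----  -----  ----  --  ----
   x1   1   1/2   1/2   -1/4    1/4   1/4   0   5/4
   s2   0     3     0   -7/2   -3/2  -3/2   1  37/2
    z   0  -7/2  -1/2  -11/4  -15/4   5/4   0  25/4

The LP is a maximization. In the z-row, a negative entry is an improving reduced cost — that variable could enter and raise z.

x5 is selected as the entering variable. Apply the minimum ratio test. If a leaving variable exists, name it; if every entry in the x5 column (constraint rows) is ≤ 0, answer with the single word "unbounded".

x1

Ratios: row 1 (x1): (5/4)/(1/4) = 5; row 2 (s2): entry -3/2 ≤ 0, skip.
Minimum ratio is in the x1 row, so x1 leaves.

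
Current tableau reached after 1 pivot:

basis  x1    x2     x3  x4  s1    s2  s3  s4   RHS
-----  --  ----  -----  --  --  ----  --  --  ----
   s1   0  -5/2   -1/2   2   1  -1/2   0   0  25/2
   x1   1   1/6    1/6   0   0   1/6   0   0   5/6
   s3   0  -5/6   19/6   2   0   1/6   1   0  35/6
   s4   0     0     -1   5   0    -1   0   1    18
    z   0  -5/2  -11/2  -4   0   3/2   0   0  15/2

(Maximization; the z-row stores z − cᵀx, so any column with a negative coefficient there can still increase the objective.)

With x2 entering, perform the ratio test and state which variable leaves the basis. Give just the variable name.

Ratios: row 1 (s1): entry -5/2 ≤ 0, skip; row 2 (x1): (5/6)/(1/6) = 5; row 3 (s3): entry -5/6 ≤ 0, skip; row 4 (s4): entry 0 ≤ 0, skip.
Minimum ratio 5 is in the x1 row, so x1 leaves.

x1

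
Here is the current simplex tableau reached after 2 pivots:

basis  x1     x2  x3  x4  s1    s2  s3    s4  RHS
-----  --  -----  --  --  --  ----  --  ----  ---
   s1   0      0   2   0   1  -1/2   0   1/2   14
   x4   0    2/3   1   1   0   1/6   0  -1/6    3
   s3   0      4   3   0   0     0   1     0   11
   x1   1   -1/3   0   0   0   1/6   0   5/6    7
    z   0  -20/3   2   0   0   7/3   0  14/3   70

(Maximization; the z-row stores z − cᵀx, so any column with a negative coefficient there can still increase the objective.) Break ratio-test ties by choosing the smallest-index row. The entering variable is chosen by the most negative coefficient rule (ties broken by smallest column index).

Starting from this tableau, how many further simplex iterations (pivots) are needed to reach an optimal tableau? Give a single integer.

1

pivot: x2 in, s3 out → z = 265/3
No improving column remains; optimal.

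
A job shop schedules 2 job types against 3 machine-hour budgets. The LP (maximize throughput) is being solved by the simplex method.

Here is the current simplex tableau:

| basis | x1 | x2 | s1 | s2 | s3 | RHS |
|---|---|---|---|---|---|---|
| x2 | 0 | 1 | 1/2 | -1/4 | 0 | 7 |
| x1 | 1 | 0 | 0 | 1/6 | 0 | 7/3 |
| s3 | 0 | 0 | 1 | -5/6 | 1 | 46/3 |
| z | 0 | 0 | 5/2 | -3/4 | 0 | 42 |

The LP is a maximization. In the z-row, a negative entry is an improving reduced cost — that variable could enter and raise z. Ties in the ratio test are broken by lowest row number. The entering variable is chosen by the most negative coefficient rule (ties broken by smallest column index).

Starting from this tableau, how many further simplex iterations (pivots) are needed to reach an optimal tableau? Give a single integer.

pivot: s2 in, x1 out → z = 105/2
No improving column remains; optimal.

1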